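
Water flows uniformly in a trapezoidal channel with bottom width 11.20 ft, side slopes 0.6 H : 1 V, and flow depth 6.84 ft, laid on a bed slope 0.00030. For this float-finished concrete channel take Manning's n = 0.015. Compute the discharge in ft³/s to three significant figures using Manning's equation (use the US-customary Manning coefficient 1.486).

442 ft³/s

A = (b + z·y)·y = (11.20 + 0.6×6.84)×6.84 = 104.7 ft²
P = b + 2y√(1+z²) = 11.20 + 2×6.84×√(1+0.6²) = 27.15 ft
R = A/P = 104.7/27.15 = 3.855 ft
Q = (1.486/n)·A·R^(2/3)·S^(1/2) = (1.486/0.015) × 104.7 × 3.855^(2/3) × 0.00030^(1/2) = 441.6 ft³/s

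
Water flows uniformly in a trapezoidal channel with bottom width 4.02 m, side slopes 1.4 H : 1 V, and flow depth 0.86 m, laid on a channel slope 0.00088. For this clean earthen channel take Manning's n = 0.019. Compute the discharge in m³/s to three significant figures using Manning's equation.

A = (b + z·y)·y = (4.02 + 1.4×0.86)×0.86 = 4.493 m²
P = b + 2y√(1+z²) = 4.02 + 2×0.86×√(1+1.4²) = 6.979 m
R = A/P = 4.493/6.979 = 0.6437 m
Q = (1/n)·A·R^(2/3)·S^(1/2) = (1/0.019) × 4.493 × 0.6437^(2/3) × 0.00088^(1/2) = 5.229 m³/s

5.23 m³/s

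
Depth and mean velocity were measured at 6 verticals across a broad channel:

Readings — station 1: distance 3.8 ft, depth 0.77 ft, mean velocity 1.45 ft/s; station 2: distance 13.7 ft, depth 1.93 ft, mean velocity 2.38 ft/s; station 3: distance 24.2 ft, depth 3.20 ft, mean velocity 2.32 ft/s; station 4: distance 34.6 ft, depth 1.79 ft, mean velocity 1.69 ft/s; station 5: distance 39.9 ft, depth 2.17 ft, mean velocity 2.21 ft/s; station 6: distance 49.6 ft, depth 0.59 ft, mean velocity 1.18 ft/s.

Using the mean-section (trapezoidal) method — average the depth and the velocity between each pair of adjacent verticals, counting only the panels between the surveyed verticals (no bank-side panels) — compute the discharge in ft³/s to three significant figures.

184 ft³/s

Panel 1-2: Δb = 9.9 ft, d̄ = (0.77+1.93)/2 = 1.35, v̄ = (1.45+2.38)/2 = 1.915 → q = 9.9×1.35×1.915 = 25.59 ft³/s
Panel 2-3: Δb = 10.5 ft, d̄ = (1.93+3.20)/2 = 2.565, v̄ = (2.38+2.32)/2 = 2.35 → q = 10.5×2.565×2.35 = 63.29 ft³/s
Panel 3-4: Δb = 10.4 ft, d̄ = (3.20+1.79)/2 = 2.495, v̄ = (2.32+1.69)/2 = 2.005 → q = 10.4×2.495×2.005 = 52.03 ft³/s
Panel 4-5: Δb = 5.3 ft, d̄ = (1.79+2.17)/2 = 1.98, v̄ = (1.69+2.21)/2 = 1.95 → q = 5.3×1.98×1.95 = 20.46 ft³/s
Panel 5-6: Δb = 9.7 ft, d̄ = (2.17+0.59)/2 = 1.38, v̄ = (2.21+1.18)/2 = 1.695 → q = 9.7×1.38×1.695 = 22.69 ft³/s
Q = Σ q = 184.1 ft³/s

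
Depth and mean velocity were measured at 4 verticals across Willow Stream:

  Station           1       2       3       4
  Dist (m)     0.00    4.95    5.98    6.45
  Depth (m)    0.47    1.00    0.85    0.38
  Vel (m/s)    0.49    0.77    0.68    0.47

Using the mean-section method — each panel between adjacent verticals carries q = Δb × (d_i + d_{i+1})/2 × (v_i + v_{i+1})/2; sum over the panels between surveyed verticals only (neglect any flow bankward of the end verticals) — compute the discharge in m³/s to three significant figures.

3.15 m³/s

Panel 1-2: Δb = 4.95 m, d̄ = (0.47+1.00)/2 = 0.735, v̄ = (0.49+0.77)/2 = 0.63 → q = 4.95×0.735×0.63 = 2.292 m³/s
Panel 2-3: Δb = 1.03 m, d̄ = (1.00+0.85)/2 = 0.925, v̄ = (0.77+0.68)/2 = 0.725 → q = 1.03×0.925×0.725 = 0.6907 m³/s
Panel 3-4: Δb = 0.47 m, d̄ = (0.85+0.38)/2 = 0.615, v̄ = (0.68+0.47)/2 = 0.575 → q = 0.47×0.615×0.575 = 0.1662 m³/s
Q = Σ q = 3.149 m³/s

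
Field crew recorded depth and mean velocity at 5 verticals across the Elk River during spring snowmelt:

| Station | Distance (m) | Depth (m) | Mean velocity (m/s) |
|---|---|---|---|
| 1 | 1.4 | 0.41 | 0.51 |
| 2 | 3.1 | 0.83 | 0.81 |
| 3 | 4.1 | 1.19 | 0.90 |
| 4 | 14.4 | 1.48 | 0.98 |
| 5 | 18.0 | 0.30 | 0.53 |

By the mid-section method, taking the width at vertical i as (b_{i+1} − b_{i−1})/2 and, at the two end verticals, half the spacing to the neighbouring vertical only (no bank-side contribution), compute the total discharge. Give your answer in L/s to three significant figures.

w_1 = (3.1 − 1.4)/2 = 0.85 m; q_1 = 0.51 × 0.41 × 0.85 = 0.1777 m³/s
w_2 = (4.1 − 1.4)/2 = 1.35 m; q_2 = 0.81 × 0.83 × 1.35 = 0.9076 m³/s
w_3 = (14.4 − 3.1)/2 = 5.65 m; q_3 = 0.90 × 1.19 × 5.65 = 6.051 m³/s
w_4 = (18.0 − 4.1)/2 = 6.95 m; q_4 = 0.98 × 1.48 × 6.95 = 10.08 m³/s
w_5 = (18.0 − 14.4)/2 = 1.8 m; q_5 = 0.53 × 0.30 × 1.8 = 0.2862 m³/s
Q = Σ qᵢ = 17.50 m³/s
= 17.50 × 1000 = 17500 L/s

17500 L/s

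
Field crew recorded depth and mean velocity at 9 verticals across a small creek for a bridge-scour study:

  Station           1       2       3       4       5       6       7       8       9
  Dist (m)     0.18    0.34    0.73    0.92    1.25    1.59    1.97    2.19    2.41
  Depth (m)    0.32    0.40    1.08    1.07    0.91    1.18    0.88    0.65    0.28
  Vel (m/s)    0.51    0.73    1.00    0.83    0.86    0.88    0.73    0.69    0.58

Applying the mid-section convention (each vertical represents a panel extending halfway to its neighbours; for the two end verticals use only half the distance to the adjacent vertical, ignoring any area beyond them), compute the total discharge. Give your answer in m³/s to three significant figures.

1.58 m³/s

w_1 = (0.34 − 0.18)/2 = 0.08 m; q_1 = 0.51 × 0.32 × 0.08 = 0.01306 m³/s
w_2 = (0.73 − 0.18)/2 = 0.275 m; q_2 = 0.73 × 0.40 × 0.275 = 0.08030 m³/s
w_3 = (0.92 − 0.34)/2 = 0.29 m; q_3 = 1.00 × 1.08 × 0.29 = 0.3132 m³/s
w_4 = (1.25 − 0.73)/2 = 0.26 m; q_4 = 0.83 × 1.07 × 0.26 = 0.2309 m³/s
w_5 = (1.59 − 0.92)/2 = 0.335 m; q_5 = 0.86 × 0.91 × 0.335 = 0.2622 m³/s
w_6 = (1.97 − 1.25)/2 = 0.36 m; q_6 = 0.88 × 1.18 × 0.36 = 0.3738 m³/s
w_7 = (2.19 − 1.59)/2 = 0.3 m; q_7 = 0.73 × 0.88 × 0.3 = 0.1927 m³/s
w_8 = (2.41 − 1.97)/2 = 0.22 m; q_8 = 0.69 × 0.65 × 0.22 = 0.09867 m³/s
w_9 = (2.41 − 2.19)/2 = 0.11 m; q_9 = 0.58 × 0.28 × 0.11 = 0.01786 m³/s
Q = Σ qᵢ = 1.583 m³/s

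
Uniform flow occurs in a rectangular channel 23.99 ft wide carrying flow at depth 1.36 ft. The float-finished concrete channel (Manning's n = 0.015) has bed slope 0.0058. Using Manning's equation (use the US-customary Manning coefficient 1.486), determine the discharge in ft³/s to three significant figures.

A = b·y = 23.99 × 1.36 = 32.63 ft²
P = b + 2y = 23.99 + 2×1.36 = 26.71 ft
R = A/P = 32.63/26.71 = 1.222 ft
Q = (1.486/n)·A·R^(2/3)·S^(1/2) = (1.486/0.015) × 32.63 × 1.222^(2/3) × 0.0058^(1/2) = 281.3 ft³/s

281 ft³/s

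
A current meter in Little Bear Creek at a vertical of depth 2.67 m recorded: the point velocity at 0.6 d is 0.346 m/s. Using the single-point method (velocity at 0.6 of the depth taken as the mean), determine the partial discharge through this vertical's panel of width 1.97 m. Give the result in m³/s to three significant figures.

1.82 m³/s

v̄ = v₀.₆ = 0.346 m/s
q = v̄ × d × w = 0.3460 × 2.67 × 1.97 = 1.820 m³/s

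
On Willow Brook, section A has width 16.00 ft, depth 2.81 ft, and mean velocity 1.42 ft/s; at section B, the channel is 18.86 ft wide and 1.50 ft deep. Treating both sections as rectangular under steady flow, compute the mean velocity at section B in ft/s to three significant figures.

Q = A₁V₁ = (16.00×2.81) × 1.42 = 63.84 ft³/s
A₂ = 18.86 × 1.50 = 28.29 ft²
V₂ = Q/A₂ = 63.84/28.29 = 2.257 ft/s

2.26 ft/s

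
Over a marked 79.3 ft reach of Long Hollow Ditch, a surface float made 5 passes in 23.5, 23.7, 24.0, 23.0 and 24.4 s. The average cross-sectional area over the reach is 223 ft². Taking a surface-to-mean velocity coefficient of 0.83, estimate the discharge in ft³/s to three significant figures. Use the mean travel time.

t̄ = (23.5 + 23.7 + 24.0 + 23.0 + 24.4) / 5 = 23.72 s
v_surface = L / t̄ = 79.3 / 23.72 = 3.343 ft/s
v_mean = 0.83 × 3.343 = 2.775 ft/s
Q = A × v_mean = 223 × 2.775 = 618.8 ft³/s

619 ft³/s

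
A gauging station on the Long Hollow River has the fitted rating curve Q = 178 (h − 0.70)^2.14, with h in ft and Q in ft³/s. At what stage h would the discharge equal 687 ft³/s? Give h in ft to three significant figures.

2.58 ft

h − h₀ = (Q/C)^(1/b) = (687/178)^(1/2.14) = 1.880 ft
h = 0.70 + 1.880 = 2.580 ft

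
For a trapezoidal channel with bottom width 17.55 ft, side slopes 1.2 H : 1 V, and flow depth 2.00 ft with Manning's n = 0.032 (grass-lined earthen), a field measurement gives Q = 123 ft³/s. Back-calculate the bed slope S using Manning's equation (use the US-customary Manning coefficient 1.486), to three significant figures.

0.00221

A = (b + z·y)·y = (17.55 + 1.2×2.00)×2.00 = 39.90 ft²
P = b + 2y√(1+z²) = 17.55 + 2×2.00×√(1+1.2²) = 23.80 ft
R = A/P = 39.90/23.80 = 1.677 ft
S = (Q·n / (1.486·A·R^(2/3)))² = (123×0.032 / (1.486×39.90×1.411))² = 0.002213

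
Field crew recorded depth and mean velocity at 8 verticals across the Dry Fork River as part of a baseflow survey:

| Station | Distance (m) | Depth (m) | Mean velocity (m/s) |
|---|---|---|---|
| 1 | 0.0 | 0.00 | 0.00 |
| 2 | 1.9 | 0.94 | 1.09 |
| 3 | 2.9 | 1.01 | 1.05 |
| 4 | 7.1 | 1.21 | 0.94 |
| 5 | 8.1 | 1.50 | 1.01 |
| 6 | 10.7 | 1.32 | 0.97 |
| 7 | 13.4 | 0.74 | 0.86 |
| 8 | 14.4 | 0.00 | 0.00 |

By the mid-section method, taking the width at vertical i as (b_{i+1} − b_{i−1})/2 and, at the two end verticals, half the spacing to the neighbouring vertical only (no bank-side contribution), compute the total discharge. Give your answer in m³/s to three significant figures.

w_2 = (2.9 − 0.0)/2 = 1.45 m; q_2 = 1.09 × 0.94 × 1.45 = 1.486 m³/s
w_3 = (7.1 − 1.9)/2 = 2.6 m; q_3 = 1.05 × 1.01 × 2.6 = 2.757 m³/s
w_4 = (8.1 − 2.9)/2 = 2.6 m; q_4 = 0.94 × 1.21 × 2.6 = 2.957 m³/s
w_5 = (10.7 − 7.1)/2 = 1.8 m; q_5 = 1.01 × 1.50 × 1.8 = 2.727 m³/s
w_6 = (13.4 − 8.1)/2 = 2.65 m; q_6 = 0.97 × 1.32 × 2.65 = 3.393 m³/s
w_7 = (14.4 − 10.7)/2 = 1.85 m; q_7 = 0.86 × 0.74 × 1.85 = 1.177 m³/s
Stations 1, 8 contribute zero (depth or velocity is 0).
Q = Σ qᵢ = 14.50 m³/s

14.5 m³/s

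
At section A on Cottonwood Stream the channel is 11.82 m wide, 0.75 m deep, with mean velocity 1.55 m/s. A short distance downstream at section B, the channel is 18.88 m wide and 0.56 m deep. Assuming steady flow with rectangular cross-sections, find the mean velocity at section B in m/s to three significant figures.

Q = A₁V₁ = (11.82×0.75) × 1.55 = 13.74 m³/s
A₂ = 18.88 × 0.56 = 10.57 m²
V₂ = Q/A₂ = 13.74/10.57 = 1.300 m/s

1.30 m/s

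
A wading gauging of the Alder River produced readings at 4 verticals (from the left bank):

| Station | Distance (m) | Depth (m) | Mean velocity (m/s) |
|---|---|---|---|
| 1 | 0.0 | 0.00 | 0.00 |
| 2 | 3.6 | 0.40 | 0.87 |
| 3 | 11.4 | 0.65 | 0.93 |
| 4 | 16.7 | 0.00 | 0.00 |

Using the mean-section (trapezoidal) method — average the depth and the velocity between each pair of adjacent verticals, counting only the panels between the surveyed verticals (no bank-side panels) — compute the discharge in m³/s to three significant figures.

Panel 1-2: Δb = 3.6 m, d̄ = (0.00+0.40)/2 = 0.2, v̄ = (0.00+0.87)/2 = 0.435 → q = 3.6×0.2×0.435 = 0.3132 m³/s
Panel 2-3: Δb = 7.8 m, d̄ = (0.40+0.65)/2 = 0.525, v̄ = (0.87+0.93)/2 = 0.9 → q = 7.8×0.525×0.9 = 3.686 m³/s
Panel 3-4: Δb = 5.3 m, d̄ = (0.65+0.00)/2 = 0.325, v̄ = (0.93+0.00)/2 = 0.465 → q = 5.3×0.325×0.465 = 0.8010 m³/s
Q = Σ q = 4.800 m³/s

4.80 m³/s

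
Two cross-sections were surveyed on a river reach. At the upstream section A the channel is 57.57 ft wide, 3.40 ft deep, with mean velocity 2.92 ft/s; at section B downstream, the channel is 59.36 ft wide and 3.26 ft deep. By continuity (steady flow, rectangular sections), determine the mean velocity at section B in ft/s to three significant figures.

2.95 ft/s

Q = A₁V₁ = (57.57×3.40) × 2.92 = 571.6 ft³/s
A₂ = 59.36 × 3.26 = 193.5 ft²
V₂ = Q/A₂ = 571.6/193.5 = 2.954 ft/s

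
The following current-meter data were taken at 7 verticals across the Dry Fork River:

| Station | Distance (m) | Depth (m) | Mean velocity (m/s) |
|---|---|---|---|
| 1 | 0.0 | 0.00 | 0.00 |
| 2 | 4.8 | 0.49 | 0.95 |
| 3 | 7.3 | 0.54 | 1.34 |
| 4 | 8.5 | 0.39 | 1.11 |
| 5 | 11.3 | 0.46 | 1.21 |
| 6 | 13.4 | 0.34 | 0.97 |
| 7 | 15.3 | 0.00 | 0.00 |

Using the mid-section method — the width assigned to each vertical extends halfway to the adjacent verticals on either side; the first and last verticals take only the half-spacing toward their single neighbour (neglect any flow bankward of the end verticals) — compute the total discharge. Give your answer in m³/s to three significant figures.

5.93 m³/s

w_2 = (7.3 − 0.0)/2 = 3.65 m; q_2 = 0.95 × 0.49 × 3.65 = 1.699 m³/s
w_3 = (8.5 − 4.8)/2 = 1.85 m; q_3 = 1.34 × 0.54 × 1.85 = 1.339 m³/s
w_4 = (11.3 − 7.3)/2 = 2 m; q_4 = 1.11 × 0.39 × 2 = 0.8658 m³/s
w_5 = (13.4 − 8.5)/2 = 2.45 m; q_5 = 1.21 × 0.46 × 2.45 = 1.364 m³/s
w_6 = (15.3 − 11.3)/2 = 2 m; q_6 = 0.97 × 0.34 × 2 = 0.6596 m³/s
Stations 1, 7 contribute zero (depth or velocity is 0).
Q = Σ qᵢ = 5.927 m³/s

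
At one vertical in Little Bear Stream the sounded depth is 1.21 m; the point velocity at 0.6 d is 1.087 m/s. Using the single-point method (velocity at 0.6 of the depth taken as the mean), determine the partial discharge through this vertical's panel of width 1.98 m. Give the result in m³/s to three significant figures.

2.60 m³/s

v̄ = v₀.₆ = 1.087 m/s
q = v̄ × d × w = 1.087 × 1.21 × 1.98 = 2.604 m³/s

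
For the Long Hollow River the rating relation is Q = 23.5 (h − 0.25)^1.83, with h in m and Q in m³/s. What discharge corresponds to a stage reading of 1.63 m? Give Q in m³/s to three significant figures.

42.4 m³/s

Q = 23.5 × (1.63 − 0.25)^1.83 = 23.5 × 1.38^1.83 = 42.37 m³/s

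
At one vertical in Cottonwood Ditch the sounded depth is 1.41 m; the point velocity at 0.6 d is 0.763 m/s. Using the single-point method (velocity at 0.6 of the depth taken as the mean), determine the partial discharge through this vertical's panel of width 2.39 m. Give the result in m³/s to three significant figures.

2.57 m³/s

v̄ = v₀.₆ = 0.763 m/s
q = v̄ × d × w = 0.7630 × 1.41 × 2.39 = 2.571 m³/s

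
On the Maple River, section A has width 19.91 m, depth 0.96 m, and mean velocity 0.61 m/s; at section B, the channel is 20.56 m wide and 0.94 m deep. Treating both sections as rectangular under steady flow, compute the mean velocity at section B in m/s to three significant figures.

Q = A₁V₁ = (19.91×0.96) × 0.61 = 11.66 m³/s
A₂ = 20.56 × 0.94 = 19.33 m²
V₂ = Q/A₂ = 11.66/19.33 = 0.6033 m/s

0.603 m/s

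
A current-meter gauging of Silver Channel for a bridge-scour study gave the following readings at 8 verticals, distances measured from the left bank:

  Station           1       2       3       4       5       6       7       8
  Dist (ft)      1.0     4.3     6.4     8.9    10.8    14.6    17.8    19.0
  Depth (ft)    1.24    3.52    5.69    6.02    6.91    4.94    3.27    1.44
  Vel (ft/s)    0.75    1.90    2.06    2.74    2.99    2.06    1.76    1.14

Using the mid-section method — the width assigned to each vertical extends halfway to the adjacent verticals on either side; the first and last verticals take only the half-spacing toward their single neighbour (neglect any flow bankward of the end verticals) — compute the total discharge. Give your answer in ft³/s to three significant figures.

w_1 = (4.3 − 1.0)/2 = 1.65 ft; q_1 = 0.75 × 1.24 × 1.65 = 1.535 ft³/s
w_2 = (6.4 − 1.0)/2 = 2.7 ft; q_2 = 1.90 × 3.52 × 2.7 = 18.06 ft³/s
w_3 = (8.9 − 4.3)/2 = 2.3 ft; q_3 = 2.06 × 5.69 × 2.3 = 26.96 ft³/s
w_4 = (10.8 − 6.4)/2 = 2.2 ft; q_4 = 2.74 × 6.02 × 2.2 = 36.29 ft³/s
w_5 = (14.6 − 8.9)/2 = 2.85 ft; q_5 = 2.99 × 6.91 × 2.85 = 58.88 ft³/s
w_6 = (17.8 − 10.8)/2 = 3.5 ft; q_6 = 2.06 × 4.94 × 3.5 = 35.62 ft³/s
w_7 = (19.0 − 14.6)/2 = 2.2 ft; q_7 = 1.76 × 3.27 × 2.2 = 12.66 ft³/s
w_8 = (19.0 − 17.8)/2 = 0.6 ft; q_8 = 1.14 × 1.44 × 0.6 = 0.9850 ft³/s
Q = Σ qᵢ = 191.0 ft³/s

191 ft³/s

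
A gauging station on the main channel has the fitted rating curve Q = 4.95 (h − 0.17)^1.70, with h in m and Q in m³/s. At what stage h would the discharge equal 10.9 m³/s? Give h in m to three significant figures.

1.76 m

h − h₀ = (Q/C)^(1/b) = (10.9/4.95)^(1/1.70) = 1.591 m
h = 0.17 + 1.591 = 1.761 m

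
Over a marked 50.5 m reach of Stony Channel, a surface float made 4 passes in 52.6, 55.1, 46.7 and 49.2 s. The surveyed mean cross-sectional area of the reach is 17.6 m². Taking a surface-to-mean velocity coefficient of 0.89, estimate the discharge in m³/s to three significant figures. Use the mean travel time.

15.5 m³/s

t̄ = (52.6 + 55.1 + 46.7 + 49.2) / 4 = 50.9 s
v_surface = L / t̄ = 50.5 / 50.9 = 0.9921 m/s
v_mean = 0.89 × 0.9921 = 0.8830 m/s
Q = A × v_mean = 17.6 × 0.8830 = 15.54 m³/s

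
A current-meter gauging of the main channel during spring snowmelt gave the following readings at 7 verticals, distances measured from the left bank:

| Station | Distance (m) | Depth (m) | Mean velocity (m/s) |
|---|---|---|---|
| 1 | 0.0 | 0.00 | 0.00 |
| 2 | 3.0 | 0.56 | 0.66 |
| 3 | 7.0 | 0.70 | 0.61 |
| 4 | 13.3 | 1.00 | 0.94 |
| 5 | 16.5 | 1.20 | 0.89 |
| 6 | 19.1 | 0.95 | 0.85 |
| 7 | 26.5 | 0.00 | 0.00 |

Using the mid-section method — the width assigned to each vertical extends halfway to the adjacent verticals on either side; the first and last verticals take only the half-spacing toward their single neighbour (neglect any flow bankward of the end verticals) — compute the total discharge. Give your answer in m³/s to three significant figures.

15.1 m³/s

w_2 = (7.0 − 0.0)/2 = 3.5 m; q_2 = 0.66 × 0.56 × 3.5 = 1.294 m³/s
w_3 = (13.3 − 3.0)/2 = 5.15 m; q_3 = 0.61 × 0.70 × 5.15 = 2.199 m³/s
w_4 = (16.5 − 7.0)/2 = 4.75 m; q_4 = 0.94 × 1.00 × 4.75 = 4.465 m³/s
w_5 = (19.1 − 13.3)/2 = 2.9 m; q_5 = 0.89 × 1.20 × 2.9 = 3.097 m³/s
w_6 = (26.5 − 16.5)/2 = 5 m; q_6 = 0.85 × 0.95 × 5 = 4.038 m³/s
Stations 1, 7 contribute zero (depth or velocity is 0).
Q = Σ qᵢ = 15.09 m³/s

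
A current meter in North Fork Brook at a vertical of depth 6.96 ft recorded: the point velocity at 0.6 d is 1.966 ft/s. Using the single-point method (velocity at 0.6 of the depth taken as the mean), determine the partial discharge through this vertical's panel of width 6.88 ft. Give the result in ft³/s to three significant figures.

v̄ = v₀.₆ = 1.966 ft/s
q = v̄ × d × w = 1.966 × 6.96 × 6.88 = 94.14 ft³/s

94.1 ft³/s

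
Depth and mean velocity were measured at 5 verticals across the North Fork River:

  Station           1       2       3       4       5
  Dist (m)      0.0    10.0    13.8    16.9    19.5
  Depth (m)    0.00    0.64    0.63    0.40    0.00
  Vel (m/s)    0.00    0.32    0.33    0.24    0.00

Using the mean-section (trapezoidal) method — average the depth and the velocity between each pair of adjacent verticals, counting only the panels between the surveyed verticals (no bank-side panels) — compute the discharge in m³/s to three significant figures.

Panel 1-2: Δb = 10 m, d̄ = (0.00+0.64)/2 = 0.32, v̄ = (0.00+0.32)/2 = 0.16 → q = 10×0.32×0.16 = 0.5120 m³/s
Panel 2-3: Δb = 3.8 m, d̄ = (0.64+0.63)/2 = 0.635, v̄ = (0.32+0.33)/2 = 0.325 → q = 3.8×0.635×0.325 = 0.7842 m³/s
Panel 3-4: Δb = 3.1 m, d̄ = (0.63+0.40)/2 = 0.515, v̄ = (0.33+0.24)/2 = 0.285 → q = 3.1×0.515×0.285 = 0.4550 m³/s
Panel 4-5: Δb = 2.6 m, d̄ = (0.40+0.00)/2 = 0.2, v̄ = (0.24+0.00)/2 = 0.12 → q = 2.6×0.2×0.12 = 0.06240 m³/s
Q = Σ q = 1.814 m³/s

1.81 m³/s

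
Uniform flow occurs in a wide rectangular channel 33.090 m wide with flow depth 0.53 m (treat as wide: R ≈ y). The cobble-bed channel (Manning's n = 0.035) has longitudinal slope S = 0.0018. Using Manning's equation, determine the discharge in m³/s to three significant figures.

13.9 m³/s

A = b·y = 33.090 × 0.53 = 17.54 m²
Wide channel: R ≈ y = 0.53 m
Q = (1/n)·A·R^(2/3)·S^(1/2) = (1/0.035) × 17.54 × 0.5300^(2/3) × 0.0018^(1/2) = 13.92 m³/s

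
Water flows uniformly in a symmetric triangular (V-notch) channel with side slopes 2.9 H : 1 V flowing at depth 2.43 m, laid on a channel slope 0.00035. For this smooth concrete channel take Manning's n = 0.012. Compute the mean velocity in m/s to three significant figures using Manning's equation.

1.71 m/s

A = z·y² = 2.9×2.43² = 17.12 m²
P = 2y√(1+z²) = 2×2.43×√(1+2.9²) = 14.91 m
R = A/P = 17.12/14.91 = 1.149 m
Q = (1/n)·A·R^(2/3)·S^(1/2) = (1/0.012) × 17.12 × 1.149^(2/3) × 0.00035^(1/2) = 29.28 m³/s
V = Q/A = 29.28/17.12 = 1.710 m/s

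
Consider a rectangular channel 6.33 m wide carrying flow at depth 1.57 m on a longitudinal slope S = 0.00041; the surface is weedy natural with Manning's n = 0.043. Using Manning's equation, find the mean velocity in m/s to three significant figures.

0.486 m/s

A = b·y = 6.33 × 1.57 = 9.938 m²
P = b + 2y = 6.33 + 2×1.57 = 9.470 m
R = A/P = 9.938/9.470 = 1.049 m
Q = (1/n)·A·R^(2/3)·S^(1/2) = (1/0.043) × 9.938 × 1.049^(2/3) × 0.00041^(1/2) = 4.833 m³/s
V = Q/A = 4.833/9.938 = 0.4863 m/s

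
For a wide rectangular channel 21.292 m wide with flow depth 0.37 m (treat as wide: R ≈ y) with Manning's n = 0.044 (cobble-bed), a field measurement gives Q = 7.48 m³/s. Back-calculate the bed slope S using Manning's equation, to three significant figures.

0.00657

A = b·y = 21.292 × 0.37 = 7.878 m²
Wide channel: R ≈ y = 0.37 m
S = (Q·n / (1·A·R^(2/3)))² = (7.48×0.044 / (1×7.878×0.5154))² = 0.006571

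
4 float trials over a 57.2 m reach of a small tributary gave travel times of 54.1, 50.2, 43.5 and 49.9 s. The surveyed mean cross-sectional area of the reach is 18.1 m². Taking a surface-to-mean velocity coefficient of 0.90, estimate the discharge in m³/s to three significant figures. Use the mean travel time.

t̄ = (54.1 + 50.2 + 43.5 + 49.9) / 4 = 49.425 s
v_surface = L / t̄ = 57.2 / 49.425 = 1.157 m/s
v_mean = 0.90 × 1.157 = 1.042 m/s
Q = A × v_mean = 18.1 × 1.042 = 18.85 m³/s

18.9 m³/s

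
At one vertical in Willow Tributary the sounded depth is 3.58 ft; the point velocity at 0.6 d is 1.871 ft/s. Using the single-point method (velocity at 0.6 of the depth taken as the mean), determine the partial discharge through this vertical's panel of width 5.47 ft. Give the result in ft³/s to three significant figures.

36.6 ft³/s

v̄ = v₀.₆ = 1.871 ft/s
q = v̄ × d × w = 1.871 × 3.58 × 5.47 = 36.64 ft³/s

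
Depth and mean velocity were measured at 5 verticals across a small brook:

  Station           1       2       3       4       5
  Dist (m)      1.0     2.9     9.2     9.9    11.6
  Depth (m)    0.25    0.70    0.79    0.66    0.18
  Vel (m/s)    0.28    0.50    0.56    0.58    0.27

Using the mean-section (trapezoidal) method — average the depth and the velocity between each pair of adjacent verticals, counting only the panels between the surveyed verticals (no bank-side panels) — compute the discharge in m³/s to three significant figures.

3.43 m³/s

Panel 1-2: Δb = 1.9 m, d̄ = (0.25+0.70)/2 = 0.475, v̄ = (0.28+0.50)/2 = 0.39 → q = 1.9×0.475×0.39 = 0.3520 m³/s
Panel 2-3: Δb = 6.3 m, d̄ = (0.70+0.79)/2 = 0.745, v̄ = (0.50+0.56)/2 = 0.53 → q = 6.3×0.745×0.53 = 2.488 m³/s
Panel 3-4: Δb = 0.7 m, d̄ = (0.79+0.66)/2 = 0.725, v̄ = (0.56+0.58)/2 = 0.57 → q = 0.7×0.725×0.57 = 0.2893 m³/s
Panel 4-5: Δb = 1.7 m, d̄ = (0.66+0.18)/2 = 0.42, v̄ = (0.58+0.27)/2 = 0.425 → q = 1.7×0.42×0.425 = 0.3035 m³/s
Q = Σ q = 3.432 m³/s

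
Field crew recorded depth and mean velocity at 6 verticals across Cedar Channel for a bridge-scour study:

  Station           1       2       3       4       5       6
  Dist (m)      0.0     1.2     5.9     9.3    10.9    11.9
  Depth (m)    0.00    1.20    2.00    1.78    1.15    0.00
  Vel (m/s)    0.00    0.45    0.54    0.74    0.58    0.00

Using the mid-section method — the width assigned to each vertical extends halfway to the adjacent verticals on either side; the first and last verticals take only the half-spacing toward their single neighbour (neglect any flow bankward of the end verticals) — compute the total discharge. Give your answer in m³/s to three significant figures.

w_2 = (5.9 − 0.0)/2 = 2.95 m; q_2 = 0.45 × 1.20 × 2.95 = 1.593 m³/s
w_3 = (9.3 − 1.2)/2 = 4.05 m; q_3 = 0.54 × 2.00 × 4.05 = 4.374 m³/s
w_4 = (10.9 − 5.9)/2 = 2.5 m; q_4 = 0.74 × 1.78 × 2.5 = 3.293 m³/s
w_5 = (11.9 − 9.3)/2 = 1.3 m; q_5 = 0.58 × 1.15 × 1.3 = 0.8671 m³/s
Stations 1, 6 contribute zero (depth or velocity is 0).
Q = Σ qᵢ = 10.13 m³/s

10.1 m³/s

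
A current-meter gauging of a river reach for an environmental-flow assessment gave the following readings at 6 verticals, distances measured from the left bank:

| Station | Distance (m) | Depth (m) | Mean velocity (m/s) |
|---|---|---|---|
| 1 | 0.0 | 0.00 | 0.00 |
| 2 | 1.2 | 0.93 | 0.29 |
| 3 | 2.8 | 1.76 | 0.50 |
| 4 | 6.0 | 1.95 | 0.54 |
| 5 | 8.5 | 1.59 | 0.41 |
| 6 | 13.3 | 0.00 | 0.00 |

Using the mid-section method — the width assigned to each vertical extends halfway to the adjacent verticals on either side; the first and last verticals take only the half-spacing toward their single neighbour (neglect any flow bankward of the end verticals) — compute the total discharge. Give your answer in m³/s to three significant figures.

w_2 = (2.8 − 0.0)/2 = 1.4 m; q_2 = 0.29 × 0.93 × 1.4 = 0.3776 m³/s
w_3 = (6.0 − 1.2)/2 = 2.4 m; q_3 = 0.50 × 1.76 × 2.4 = 2.112 m³/s
w_4 = (8.5 − 2.8)/2 = 2.85 m; q_4 = 0.54 × 1.95 × 2.85 = 3.001 m³/s
w_5 = (13.3 − 6.0)/2 = 3.65 m; q_5 = 0.41 × 1.59 × 3.65 = 2.379 m³/s
Stations 1, 6 contribute zero (depth or velocity is 0).
Q = Σ qᵢ = 7.870 m³/s

7.87 m³/s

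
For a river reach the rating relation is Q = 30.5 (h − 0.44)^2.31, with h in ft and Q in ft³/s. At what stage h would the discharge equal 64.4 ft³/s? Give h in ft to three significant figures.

h − h₀ = (Q/C)^(1/b) = (64.4/30.5)^(1/2.31) = 1.382 ft
h = 0.44 + 1.382 = 1.822 ft

1.82 ft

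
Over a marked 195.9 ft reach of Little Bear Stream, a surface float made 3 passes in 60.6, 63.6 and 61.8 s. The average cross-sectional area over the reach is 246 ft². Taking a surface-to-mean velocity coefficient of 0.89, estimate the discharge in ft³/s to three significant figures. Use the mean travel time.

692 ft³/s

t̄ = (60.6 + 63.6 + 61.8) / 3 = 62 s
v_surface = L / t̄ = 195.9 / 62 = 3.160 ft/s
v_mean = 0.89 × 3.160 = 2.812 ft/s
Q = A × v_mean = 246 × 2.812 = 691.8 ft³/s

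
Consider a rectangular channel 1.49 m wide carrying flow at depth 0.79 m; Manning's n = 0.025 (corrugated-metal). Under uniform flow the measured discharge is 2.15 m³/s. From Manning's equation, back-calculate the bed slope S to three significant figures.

0.00749

A = b·y = 1.49 × 0.79 = 1.177 m²
P = b + 2y = 1.49 + 2×0.79 = 3.070 m
R = A/P = 1.177/3.070 = 0.3834 m
S = (Q·n / (1·A·R^(2/3)))² = (2.15×0.025 / (1×1.177×0.5278))² = 0.007486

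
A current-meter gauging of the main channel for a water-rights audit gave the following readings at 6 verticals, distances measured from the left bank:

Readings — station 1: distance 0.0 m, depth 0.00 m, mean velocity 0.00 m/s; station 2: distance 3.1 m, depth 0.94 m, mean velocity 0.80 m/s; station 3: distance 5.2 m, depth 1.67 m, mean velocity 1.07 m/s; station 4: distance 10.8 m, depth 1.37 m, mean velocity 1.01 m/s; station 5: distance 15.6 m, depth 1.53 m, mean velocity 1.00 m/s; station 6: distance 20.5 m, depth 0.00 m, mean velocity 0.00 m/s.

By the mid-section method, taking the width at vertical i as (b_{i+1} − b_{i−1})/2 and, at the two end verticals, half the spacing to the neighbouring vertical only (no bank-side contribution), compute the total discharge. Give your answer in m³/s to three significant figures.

23.5 m³/s

w_2 = (5.2 − 0.0)/2 = 2.6 m; q_2 = 0.80 × 0.94 × 2.6 = 1.955 m³/s
w_3 = (10.8 − 3.1)/2 = 3.85 m; q_3 = 1.07 × 1.67 × 3.85 = 6.880 m³/s
w_4 = (15.6 − 5.2)/2 = 5.2 m; q_4 = 1.01 × 1.37 × 5.2 = 7.195 m³/s
w_5 = (20.5 − 10.8)/2 = 4.85 m; q_5 = 1.00 × 1.53 × 4.85 = 7.421 m³/s
Stations 1, 6 contribute zero (depth or velocity is 0).
Q = Σ qᵢ = 23.45 m³/s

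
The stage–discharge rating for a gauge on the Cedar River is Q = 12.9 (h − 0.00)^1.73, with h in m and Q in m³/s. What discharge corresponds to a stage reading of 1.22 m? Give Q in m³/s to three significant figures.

18.2 m³/s

Q = 12.9 × (1.22 − 0.00)^1.73 = 12.9 × 1.22^1.73 = 18.20 m³/s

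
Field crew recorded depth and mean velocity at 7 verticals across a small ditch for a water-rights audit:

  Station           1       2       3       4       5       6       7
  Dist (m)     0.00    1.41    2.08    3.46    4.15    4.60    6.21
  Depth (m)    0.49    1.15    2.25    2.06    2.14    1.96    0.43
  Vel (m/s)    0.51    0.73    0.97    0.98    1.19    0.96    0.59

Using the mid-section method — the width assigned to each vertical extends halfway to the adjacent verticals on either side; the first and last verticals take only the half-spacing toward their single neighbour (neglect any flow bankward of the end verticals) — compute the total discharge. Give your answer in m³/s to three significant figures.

w_1 = (1.41 − 0.00)/2 = 0.705 m; q_1 = 0.51 × 0.49 × 0.705 = 0.1762 m³/s
w_2 = (2.08 − 0.00)/2 = 1.04 m; q_2 = 0.73 × 1.15 × 1.04 = 0.8731 m³/s
w_3 = (3.46 − 1.41)/2 = 1.025 m; q_3 = 0.97 × 2.25 × 1.025 = 2.237 m³/s
w_4 = (4.15 − 2.08)/2 = 1.035 m; q_4 = 0.98 × 2.06 × 1.035 = 2.089 m³/s
w_5 = (4.60 − 3.46)/2 = 0.57 m; q_5 = 1.19 × 2.14 × 0.57 = 1.452 m³/s
w_6 = (6.21 − 4.15)/2 = 1.03 m; q_6 = 0.96 × 1.96 × 1.03 = 1.938 m³/s
w_7 = (6.21 − 4.60)/2 = 0.805 m; q_7 = 0.59 × 0.43 × 0.805 = 0.2042 m³/s
Q = Σ qᵢ = 8.970 m³/s

8.97 m³/s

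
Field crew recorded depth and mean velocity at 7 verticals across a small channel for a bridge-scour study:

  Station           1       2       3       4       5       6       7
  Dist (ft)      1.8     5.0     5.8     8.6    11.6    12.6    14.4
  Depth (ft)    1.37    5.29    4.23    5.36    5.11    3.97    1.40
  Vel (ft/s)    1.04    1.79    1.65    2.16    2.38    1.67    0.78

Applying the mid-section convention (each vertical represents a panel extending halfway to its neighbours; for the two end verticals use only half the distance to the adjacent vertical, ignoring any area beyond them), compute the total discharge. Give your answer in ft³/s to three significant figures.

102 ft³/s

w_1 = (5.0 − 1.8)/2 = 1.6 ft; q_1 = 1.04 × 1.37 × 1.6 = 2.280 ft³/s
w_2 = (5.8 − 1.8)/2 = 2 ft; q_2 = 1.79 × 5.29 × 2 = 18.94 ft³/s
w_3 = (8.6 − 5.0)/2 = 1.8 ft; q_3 = 1.65 × 4.23 × 1.8 = 12.56 ft³/s
w_4 = (11.6 − 5.8)/2 = 2.9 ft; q_4 = 2.16 × 5.36 × 2.9 = 33.58 ft³/s
w_5 = (12.6 − 8.6)/2 = 2 ft; q_5 = 2.38 × 5.11 × 2 = 24.32 ft³/s
w_6 = (14.4 − 11.6)/2 = 1.4 ft; q_6 = 1.67 × 3.97 × 1.4 = 9.282 ft³/s
w_7 = (14.4 − 12.6)/2 = 0.9 ft; q_7 = 0.78 × 1.40 × 0.9 = 0.9828 ft³/s
Q = Σ qᵢ = 101.9 ft³/s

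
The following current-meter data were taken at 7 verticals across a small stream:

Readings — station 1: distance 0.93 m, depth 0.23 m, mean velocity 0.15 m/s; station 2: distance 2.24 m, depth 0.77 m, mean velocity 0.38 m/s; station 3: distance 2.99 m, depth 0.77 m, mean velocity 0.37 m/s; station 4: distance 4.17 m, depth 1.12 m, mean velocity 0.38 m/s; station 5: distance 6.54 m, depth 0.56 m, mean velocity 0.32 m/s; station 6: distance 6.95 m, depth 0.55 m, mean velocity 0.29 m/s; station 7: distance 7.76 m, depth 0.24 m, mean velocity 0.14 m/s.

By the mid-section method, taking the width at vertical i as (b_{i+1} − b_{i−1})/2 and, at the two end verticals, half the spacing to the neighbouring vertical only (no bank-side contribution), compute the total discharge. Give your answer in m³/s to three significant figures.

1.71 m³/s

w_1 = (2.24 − 0.93)/2 = 0.655 m; q_1 = 0.15 × 0.23 × 0.655 = 0.02260 m³/s
w_2 = (2.99 − 0.93)/2 = 1.03 m; q_2 = 0.38 × 0.77 × 1.03 = 0.3014 m³/s
w_3 = (4.17 − 2.24)/2 = 0.965 m; q_3 = 0.37 × 0.77 × 0.965 = 0.2749 m³/s
w_4 = (6.54 − 2.99)/2 = 1.775 m; q_4 = 0.38 × 1.12 × 1.775 = 0.7554 m³/s
w_5 = (6.95 − 4.17)/2 = 1.39 m; q_5 = 0.32 × 0.56 × 1.39 = 0.2491 m³/s
w_6 = (7.76 − 6.54)/2 = 0.61 m; q_6 = 0.29 × 0.55 × 0.61 = 0.09730 m³/s
w_7 = (7.76 − 6.95)/2 = 0.405 m; q_7 = 0.14 × 0.24 × 0.405 = 0.01361 m³/s
Q = Σ qᵢ = 1.714 m³/s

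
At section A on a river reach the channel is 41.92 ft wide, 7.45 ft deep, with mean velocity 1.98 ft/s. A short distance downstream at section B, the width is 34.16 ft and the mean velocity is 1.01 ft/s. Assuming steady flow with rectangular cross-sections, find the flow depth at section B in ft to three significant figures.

17.9 ft

Q = A₁V₁ = (41.92×7.45) × 1.98 = 618.4 ft³/s
d₂ = Q/(b₂ V₂) = 618.4/(34.16×1.01) = 17.92 ft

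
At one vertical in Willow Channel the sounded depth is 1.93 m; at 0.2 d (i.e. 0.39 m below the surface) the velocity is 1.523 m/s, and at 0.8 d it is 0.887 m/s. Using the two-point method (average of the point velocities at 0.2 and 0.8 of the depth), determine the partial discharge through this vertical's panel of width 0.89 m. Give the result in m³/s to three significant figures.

2.07 m³/s

v̄ = (1.523 + 0.887) / 2 = 1.205 m/s
q = v̄ × d × w = 1.205 × 1.93 × 0.89 = 2.070 m³/s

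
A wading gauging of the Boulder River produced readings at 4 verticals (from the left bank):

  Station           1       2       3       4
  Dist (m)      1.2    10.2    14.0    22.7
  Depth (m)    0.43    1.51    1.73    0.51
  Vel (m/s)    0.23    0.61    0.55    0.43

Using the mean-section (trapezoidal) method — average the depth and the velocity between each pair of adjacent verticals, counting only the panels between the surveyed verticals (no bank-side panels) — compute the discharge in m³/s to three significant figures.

Panel 1-2: Δb = 9 m, d̄ = (0.43+1.51)/2 = 0.97, v̄ = (0.23+0.61)/2 = 0.42 → q = 9×0.97×0.42 = 3.667 m³/s
Panel 2-3: Δb = 3.8 m, d̄ = (1.51+1.73)/2 = 1.62, v̄ = (0.61+0.55)/2 = 0.58 → q = 3.8×1.62×0.58 = 3.570 m³/s
Panel 3-4: Δb = 8.7 m, d̄ = (1.73+0.51)/2 = 1.12, v̄ = (0.55+0.43)/2 = 0.49 → q = 8.7×1.12×0.49 = 4.775 m³/s
Q = Σ q = 12.01 m³/s

12.0 m³/s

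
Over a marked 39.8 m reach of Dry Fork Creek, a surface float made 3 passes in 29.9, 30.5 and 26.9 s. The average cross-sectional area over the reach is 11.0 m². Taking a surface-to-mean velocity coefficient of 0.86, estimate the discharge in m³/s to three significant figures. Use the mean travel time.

12.9 m³/s

t̄ = (29.9 + 30.5 + 26.9) / 3 = 29.1 s
v_surface = L / t̄ = 39.8 / 29.1 = 1.368 m/s
v_mean = 0.86 × 1.368 = 1.176 m/s
Q = A × v_mean = 11.0 × 1.176 = 12.94 m³/s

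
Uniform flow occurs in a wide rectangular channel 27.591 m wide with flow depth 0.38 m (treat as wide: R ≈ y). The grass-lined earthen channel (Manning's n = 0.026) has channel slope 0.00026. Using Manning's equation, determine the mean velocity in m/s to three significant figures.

A = b·y = 27.591 × 0.38 = 10.48 m²
Wide channel: R ≈ y = 0.38 m
Q = (1/n)·A·R^(2/3)·S^(1/2) = (1/0.026) × 10.48 × 0.3800^(2/3) × 0.00026^(1/2) = 3.411 m³/s
V = Q/A = 3.411/10.48 = 0.3254 m/s

0.325 m/s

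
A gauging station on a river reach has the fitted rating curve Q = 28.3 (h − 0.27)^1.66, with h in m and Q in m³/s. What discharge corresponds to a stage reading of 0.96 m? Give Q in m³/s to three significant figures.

Q = 28.3 × (0.96 − 0.27)^1.66 = 28.3 × 0.69^1.66 = 15.29 m³/s

15.3 m³/s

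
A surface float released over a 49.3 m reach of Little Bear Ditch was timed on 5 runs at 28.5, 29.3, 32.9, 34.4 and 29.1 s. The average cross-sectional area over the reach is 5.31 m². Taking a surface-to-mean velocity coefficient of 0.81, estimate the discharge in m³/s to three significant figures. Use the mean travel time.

t̄ = (28.5 + 29.3 + 32.9 + 34.4 + 29.1) / 5 = 30.84 s
v_surface = L / t̄ = 49.3 / 30.84 = 1.599 m/s
v_mean = 0.81 × 1.599 = 1.295 m/s
Q = A × v_mean = 5.31 × 1.295 = 6.876 m³/s

6.88 m³/s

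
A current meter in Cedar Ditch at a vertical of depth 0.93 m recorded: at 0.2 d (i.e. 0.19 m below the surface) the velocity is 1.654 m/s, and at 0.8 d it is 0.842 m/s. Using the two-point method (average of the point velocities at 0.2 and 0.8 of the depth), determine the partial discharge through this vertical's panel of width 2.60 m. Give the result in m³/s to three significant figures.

v̄ = (1.654 + 0.842) / 2 = 1.248 m/s
q = v̄ × d × w = 1.248 × 0.93 × 2.60 = 3.018 m³/s

3.02 m³/s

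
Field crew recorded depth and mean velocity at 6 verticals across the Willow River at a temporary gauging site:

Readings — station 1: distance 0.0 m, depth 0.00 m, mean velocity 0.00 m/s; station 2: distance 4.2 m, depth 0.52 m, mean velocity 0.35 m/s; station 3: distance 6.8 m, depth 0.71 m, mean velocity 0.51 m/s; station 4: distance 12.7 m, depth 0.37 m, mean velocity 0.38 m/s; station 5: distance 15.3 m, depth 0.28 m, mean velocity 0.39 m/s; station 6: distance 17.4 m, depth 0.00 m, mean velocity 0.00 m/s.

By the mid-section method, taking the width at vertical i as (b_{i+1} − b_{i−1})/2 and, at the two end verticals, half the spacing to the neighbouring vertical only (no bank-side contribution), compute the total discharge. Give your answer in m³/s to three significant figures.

w_2 = (6.8 − 0.0)/2 = 3.4 m; q_2 = 0.35 × 0.52 × 3.4 = 0.6188 m³/s
w_3 = (12.7 − 4.2)/2 = 4.25 m; q_3 = 0.51 × 0.71 × 4.25 = 1.539 m³/s
w_4 = (15.3 − 6.8)/2 = 4.25 m; q_4 = 0.38 × 0.37 × 4.25 = 0.5976 m³/s
w_5 = (17.4 − 12.7)/2 = 2.35 m; q_5 = 0.39 × 0.28 × 2.35 = 0.2566 m³/s
Stations 1, 6 contribute zero (depth or velocity is 0).
Q = Σ qᵢ = 3.012 m³/s

3.01 m³/s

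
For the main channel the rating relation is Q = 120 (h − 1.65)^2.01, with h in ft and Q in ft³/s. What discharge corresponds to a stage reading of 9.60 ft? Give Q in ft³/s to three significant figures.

Q = 120 × (9.60 − 1.65)^2.01 = 120 × 7.95^2.01 = 7743 ft³/s

7740 ft³/s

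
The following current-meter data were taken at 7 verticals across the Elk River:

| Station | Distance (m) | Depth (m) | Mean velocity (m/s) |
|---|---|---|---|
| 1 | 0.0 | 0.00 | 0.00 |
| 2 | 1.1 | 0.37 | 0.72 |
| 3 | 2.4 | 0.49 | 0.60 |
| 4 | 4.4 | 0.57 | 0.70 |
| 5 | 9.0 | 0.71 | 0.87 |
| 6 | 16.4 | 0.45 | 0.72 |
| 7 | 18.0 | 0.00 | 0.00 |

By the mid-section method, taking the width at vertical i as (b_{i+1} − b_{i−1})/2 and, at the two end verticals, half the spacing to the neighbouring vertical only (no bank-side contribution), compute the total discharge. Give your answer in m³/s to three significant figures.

w_2 = (2.4 − 0.0)/2 = 1.2 m; q_2 = 0.72 × 0.37 × 1.2 = 0.3197 m³/s
w_3 = (4.4 − 1.1)/2 = 1.65 m; q_3 = 0.60 × 0.49 × 1.65 = 0.4851 m³/s
w_4 = (9.0 − 2.4)/2 = 3.3 m; q_4 = 0.70 × 0.57 × 3.3 = 1.317 m³/s
w_5 = (16.4 − 4.4)/2 = 6 m; q_5 = 0.87 × 0.71 × 6 = 3.706 m³/s
w_6 = (18.0 − 9.0)/2 = 4.5 m; q_6 = 0.72 × 0.45 × 4.5 = 1.458 m³/s
Stations 1, 7 contribute zero (depth or velocity is 0).
Q = Σ qᵢ = 7.286 m³/s

7.29 m³/s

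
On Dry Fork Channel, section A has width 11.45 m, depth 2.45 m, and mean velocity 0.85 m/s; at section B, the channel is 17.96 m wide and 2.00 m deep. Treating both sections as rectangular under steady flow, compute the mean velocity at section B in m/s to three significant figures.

Q = A₁V₁ = (11.45×2.45) × 0.85 = 23.84 m³/s
A₂ = 17.96 × 2.00 = 35.92 m²
V₂ = Q/A₂ = 23.84/35.92 = 0.6638 m/s

0.664 m/s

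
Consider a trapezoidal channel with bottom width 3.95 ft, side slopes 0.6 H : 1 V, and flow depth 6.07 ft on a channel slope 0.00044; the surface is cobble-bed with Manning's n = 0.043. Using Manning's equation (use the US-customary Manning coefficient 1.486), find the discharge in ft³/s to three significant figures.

62.3 ft³/s

A = (b + z·y)·y = (3.95 + 0.6×6.07)×6.07 = 46.08 ft²
P = b + 2y√(1+z²) = 3.95 + 2×6.07×√(1+0.6²) = 18.11 ft
R = A/P = 46.08/18.11 = 2.545 ft
Q = (1.486/n)·A·R^(2/3)·S^(1/2) = (1.486/0.043) × 46.08 × 2.545^(2/3) × 0.00044^(1/2) = 62.27 ft³/s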